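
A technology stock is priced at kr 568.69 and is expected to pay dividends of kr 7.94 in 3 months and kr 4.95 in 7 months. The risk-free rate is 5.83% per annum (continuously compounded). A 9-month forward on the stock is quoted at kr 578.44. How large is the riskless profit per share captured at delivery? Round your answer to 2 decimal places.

PV(dividends) I = 7.94·e^(−0.0583·3/12) + 4.95·e^(−0.0583·7/12) = 12.6096
Fair forward F* = (S − I)·e^(rT) = (568.69 − 12.6096)·e^0.043725 = 556.0804 × 1.044695 = 580.9344
Market kr 578.44 < fair 580.9344: forward underpriced → reverse cash-and-carry (short the stock, invest proceeds at r, pay the dividends, go long the forward).
Profit at T = |F_mkt − F*| = |578.44 − 580.9344| = kr 2.49 per share

kr 2.49 per share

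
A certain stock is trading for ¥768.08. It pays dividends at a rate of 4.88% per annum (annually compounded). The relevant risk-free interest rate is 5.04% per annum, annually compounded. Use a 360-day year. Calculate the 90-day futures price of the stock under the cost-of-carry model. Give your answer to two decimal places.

F = S · (1+r)^T / (1+q)^T
= 768.08 × 1.012369 / 1.011983 = 768.08 × 1.000381
F = ¥768.37

¥768.37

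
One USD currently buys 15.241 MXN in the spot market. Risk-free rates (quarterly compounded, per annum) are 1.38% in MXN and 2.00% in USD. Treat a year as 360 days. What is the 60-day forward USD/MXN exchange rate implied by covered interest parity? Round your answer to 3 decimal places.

By covered interest parity, F = S · (1+r_MXN/4)^(4T) / (1+r_USD/4)^(4T)
= 15.241 × 1.002299 / 1.003331 = 15.241 × 0.998971
F = 15.225 MXN per USD

15.225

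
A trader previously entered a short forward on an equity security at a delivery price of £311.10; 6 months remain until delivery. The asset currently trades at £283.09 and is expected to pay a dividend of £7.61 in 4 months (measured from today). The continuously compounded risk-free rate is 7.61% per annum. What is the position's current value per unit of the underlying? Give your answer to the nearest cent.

£23.81

PV(remaining dividends) I = 7.61·e^(−0.0761·4/12) = 7.4194
Current forward F = (S − I)·e^(rT) = (283.09 − 7.4194)·e^(0.0761·6/12) = 275.6706 × 1.038783 = 286.3619
Value (long) = (F − K)·e^(−rT) = (286.3619 − 311.10) × 0.962665 = -23.8145
Short position value = −(long value) = £23.81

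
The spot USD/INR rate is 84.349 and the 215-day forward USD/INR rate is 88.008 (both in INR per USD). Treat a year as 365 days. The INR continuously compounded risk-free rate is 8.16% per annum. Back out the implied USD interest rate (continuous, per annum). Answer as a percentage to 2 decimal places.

0.95%

F = S·e^((r_INR − r_USD)T) ⇒ r_USD = r_INR − ln(F/S)/T
ln(88.008/84.349) = 0.042465; /(215/365) = 0.072092
r_USD = 0.0816 − 0.072092 = 0.009508
r_USD = 0.95%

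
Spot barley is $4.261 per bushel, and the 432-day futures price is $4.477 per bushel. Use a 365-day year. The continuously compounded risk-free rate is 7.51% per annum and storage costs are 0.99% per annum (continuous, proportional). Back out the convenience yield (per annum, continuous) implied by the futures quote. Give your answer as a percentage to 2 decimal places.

4.32%

F = S·e^((r+u−y)T) ⇒ (r+u−y) = ln(F/S)/T
ln(4.477/4.261) = 0.049449; /T ⇒ 0.041780
y = r + u − ln(F/S)/T = 0.0751 + 0.0099 − 0.041780 = 0.043220
y = 4.32%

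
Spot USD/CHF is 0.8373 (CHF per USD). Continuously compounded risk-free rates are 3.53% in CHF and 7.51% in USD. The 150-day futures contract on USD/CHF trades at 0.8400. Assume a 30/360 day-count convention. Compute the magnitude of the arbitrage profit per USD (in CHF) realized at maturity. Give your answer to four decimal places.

0.0165 per USD (in CHF)

Fair futures: F* = S·e^(carry·T), with carry = (r_CHF − r_USD) = 0.0353 − 0.0751 = -0.0398
F* = 0.8373 · e^(-0.0398 × 150/360) = 0.8373 · e^-0.016583 = 0.8373 × 0.983554 = 0.8235
Market 0.8400 > fair 0.8235: forward overpriced → cash-and-carry (buy spot, short the forward).
At maturity, profit = |F_mkt − F*| = |0.8400 − 0.8235| = 0.0165 per USD (in CHF)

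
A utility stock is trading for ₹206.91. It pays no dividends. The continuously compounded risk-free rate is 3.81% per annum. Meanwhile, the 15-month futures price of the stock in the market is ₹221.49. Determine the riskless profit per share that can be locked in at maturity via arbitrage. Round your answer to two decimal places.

Fair futures: F* = S·e^(carry·T), with carry = r = 0.0381
F* = 206.91 · e^(0.0381 × 15/12) = 206.91 · e^0.047625 = 206.91 × 1.048777 = ₹217.0024
Market ₹221.49 > fair ₹217.0024: forward overpriced → cash-and-carry (buy spot, short the forward).
At maturity, profit = |F_mkt − F*| = |221.49 − 217.0024| = ₹4.49 per share

₹4.49 per share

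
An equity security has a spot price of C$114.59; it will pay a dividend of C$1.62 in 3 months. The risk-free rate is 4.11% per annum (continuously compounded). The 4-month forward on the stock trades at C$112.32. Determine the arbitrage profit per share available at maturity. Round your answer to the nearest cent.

C$2.23 per share

PV(dividends) I = 1.62·e^(−0.0411·3/12) = 1.6034
Fair forward F* = (S − I)·e^(rT) = (114.59 − 1.6034)·e^0.013700 = 112.9866 × 1.013794 = 114.5451
Market C$112.32 < fair 114.5451: forward underpriced → reverse cash-and-carry (short the stock, invest proceeds at r, pay the dividends, go long the forward).
Profit at T = |F_mkt − F*| = |112.32 − 114.5451| = C$2.23 per share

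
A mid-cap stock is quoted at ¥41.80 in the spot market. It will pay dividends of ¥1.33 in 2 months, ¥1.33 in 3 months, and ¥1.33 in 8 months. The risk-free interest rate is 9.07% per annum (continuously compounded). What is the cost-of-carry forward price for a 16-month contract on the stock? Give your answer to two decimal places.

¥42.81

PV(dividends) I = 1.33·e^(−0.0907·2/12) + 1.33·e^(−0.0907·3/12) + 1.33·e^(−0.0907·8/12)
I = 1.3100 + 1.3002 + 1.2520 = 3.8622
F = (S − I)·e^(rT) = (41.80 − 3.8622) · e^(0.0907·16/12)
= 37.9378 · e^0.120933 = 37.9378 × 1.128549 = ¥42.81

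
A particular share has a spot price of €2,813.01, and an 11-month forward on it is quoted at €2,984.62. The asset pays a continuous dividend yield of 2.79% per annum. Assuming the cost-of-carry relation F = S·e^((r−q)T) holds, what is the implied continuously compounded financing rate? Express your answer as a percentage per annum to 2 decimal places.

From F = S·e^((r−q)T): (r − q) = ln(F/S)/T
ln(2984.62/2813.01) = ln(1.061006) = 0.059218
(r − q) = 0.059218 / (11/12) = 0.064601
r = ln(F/S)/T + q = 0.064601 + 0.0279 = 0.092501
r = 9.25%

9.25%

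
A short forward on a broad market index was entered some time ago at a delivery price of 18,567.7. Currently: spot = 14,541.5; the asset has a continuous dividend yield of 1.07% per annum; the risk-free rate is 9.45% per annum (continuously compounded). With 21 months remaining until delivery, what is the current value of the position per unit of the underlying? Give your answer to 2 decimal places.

Current fair forward for the remaining 21 months: F = S·e^((r − q)·T), (r − q) = 0.0945 − 0.0107 = 0.0838
F = 14541.5 · e^(0.0838 × 21/12) = 14541.5 × 1.15794861 = 16838.3097
Value of long forward = (F − K)·e^(−rT) = (16838.3097 − 18567.7) · e^(−0.0945·21/12)
= -1729.3903 × 0.84757580 = -1465.79
Short position value = −(long value) = 1465.79

1465.79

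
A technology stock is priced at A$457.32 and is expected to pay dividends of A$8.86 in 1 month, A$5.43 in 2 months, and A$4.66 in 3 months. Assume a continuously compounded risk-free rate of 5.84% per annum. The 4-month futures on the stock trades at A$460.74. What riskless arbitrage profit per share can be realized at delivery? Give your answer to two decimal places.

PV(dividends) I = 8.86·e^(−0.0584·1/12) + 5.43·e^(−0.0584·2/12) + 4.66·e^(−0.0584·3/12) = 18.7868
Fair futures F* = (S − I)·e^(rT) = (457.32 − 18.7868)·e^0.019467 = 438.5332 × 1.019658 = 447.1539
Market A$460.74 > fair 447.1539: forward overpriced → cash-and-carry (borrow at r, buy the stock and collect the dividends, short the forward).
Profit at T = |F_mkt − F*| = |460.74 − 447.1539| = A$13.59 per share

A$13.59 per share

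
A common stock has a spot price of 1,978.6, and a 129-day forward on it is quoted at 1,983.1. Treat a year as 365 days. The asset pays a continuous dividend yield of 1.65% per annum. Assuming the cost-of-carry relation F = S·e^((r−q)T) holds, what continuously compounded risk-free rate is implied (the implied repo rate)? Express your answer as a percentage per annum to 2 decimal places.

From F = S·e^((r−q)T): (r − q) = ln(F/S)/T
ln(1983.1/1978.6) = ln(1.002274) = 0.002271
(r − q) = 0.002271 / (129/365) = 0.006426
r = ln(F/S)/T + q = 0.006426 + 0.0165 = 0.022926
r = 2.29%

2.29%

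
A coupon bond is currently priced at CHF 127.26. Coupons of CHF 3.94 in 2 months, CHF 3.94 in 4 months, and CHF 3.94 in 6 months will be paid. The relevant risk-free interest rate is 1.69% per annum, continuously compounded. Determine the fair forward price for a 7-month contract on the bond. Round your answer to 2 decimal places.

PV(coupons) I = 3.94·e^(−0.0169·2/12) + 3.94·e^(−0.0169·4/12) + 3.94·e^(−0.0169·6/12)
I = 3.9289 + 3.9179 + 3.9068 = 11.7536
F = (S − I)·e^(rT) = (127.26 − 11.7536) · e^(0.0169·7/12)
= 115.5064 · e^0.009858 = 115.5064 × 1.009907 = CHF 116.65

CHF 116.65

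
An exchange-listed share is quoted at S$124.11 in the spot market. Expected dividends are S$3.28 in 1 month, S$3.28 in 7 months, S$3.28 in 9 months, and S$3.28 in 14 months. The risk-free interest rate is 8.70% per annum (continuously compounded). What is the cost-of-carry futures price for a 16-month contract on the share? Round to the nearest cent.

S$125.44

PV(dividends) I = 3.28·e^(−0.0870·1/12) + 3.28·e^(−0.0870·7/12) + 3.28·e^(−0.0870·9/12) + 3.28·e^(−0.0870·14/12)
I = 3.2563 + 3.1177 + 3.0728 + 2.9634 = 12.4102
F = (S − I)·e^(rT) = (124.11 − 12.4102) · e^(0.0870·16/12)
= 111.6998 · e^0.116000 = 111.6998 × 1.122996 = S$125.44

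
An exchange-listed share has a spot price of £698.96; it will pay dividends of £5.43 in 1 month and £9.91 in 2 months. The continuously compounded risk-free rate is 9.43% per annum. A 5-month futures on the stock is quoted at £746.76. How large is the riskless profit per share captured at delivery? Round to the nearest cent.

PV(dividends) I = 5.43·e^(−0.0943·1/12) + 9.91·e^(−0.0943·2/12) = 15.1430
Fair futures F* = (S − I)·e^(rT) = (698.96 − 15.1430)·e^0.039292 = 683.8170 × 1.040074 = 711.2203
Market £746.76 > fair 711.2203: forward overpriced → cash-and-carry (borrow at r, buy the stock and collect the dividends, short the forward).
Profit at T = |F_mkt − F*| = |746.76 − 711.2203| = £35.54 per share

£35.54 per share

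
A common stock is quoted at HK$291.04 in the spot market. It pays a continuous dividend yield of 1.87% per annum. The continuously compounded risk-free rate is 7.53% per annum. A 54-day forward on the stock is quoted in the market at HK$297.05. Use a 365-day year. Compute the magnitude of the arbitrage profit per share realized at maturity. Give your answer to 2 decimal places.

Fair forward: F* = S·e^(carry·T), with carry = (r − q) = 0.0753 − 0.0187 = 0.0566
F* = 291.04 · e^(0.0566 × 54/365) = 291.04 · e^0.008374 = 291.04 × 1.008409 = HK$293.4874
Market HK$297.05 > fair HK$293.4874: forward overpriced → cash-and-carry (buy spot, short the forward).
At maturity, profit = |F_mkt − F*| = |297.05 − 293.4874| = HK$3.56 per share

HK$3.56 per share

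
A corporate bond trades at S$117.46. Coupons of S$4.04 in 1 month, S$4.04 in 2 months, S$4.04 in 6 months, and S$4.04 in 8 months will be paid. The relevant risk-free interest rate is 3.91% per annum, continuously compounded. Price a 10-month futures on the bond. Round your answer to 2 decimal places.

S$104.88

PV(coupons) I = 4.04·e^(−0.0391·1/12) + 4.04·e^(−0.0391·2/12) + 4.04·e^(−0.0391·6/12) + 4.04·e^(−0.0391·8/12)
I = 4.0269 + 4.0138 + 3.9618 + 3.9361 = 15.9386
F = (S − I)·e^(rT) = (117.46 − 15.9386) · e^(0.0391·10/12)
= 101.5214 · e^0.032583 = 101.5214 × 1.033120 = S$104.88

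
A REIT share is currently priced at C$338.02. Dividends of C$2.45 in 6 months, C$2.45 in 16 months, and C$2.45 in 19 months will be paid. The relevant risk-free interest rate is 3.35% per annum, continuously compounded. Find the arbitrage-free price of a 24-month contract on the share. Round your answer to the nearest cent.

C$353.88

PV(dividends) I = 2.45·e^(−0.0335·6/12) + 2.45·e^(−0.0335·16/12) + 2.45·e^(−0.0335·19/12)
I = 2.4093 + 2.3430 + 2.3234 = 7.0757
F = (S − I)·e^(rT) = (338.02 − 7.0757) · e^(0.0335·24/12)
= 330.9443 · e^0.067000 = 330.9443 × 1.069295 = C$353.88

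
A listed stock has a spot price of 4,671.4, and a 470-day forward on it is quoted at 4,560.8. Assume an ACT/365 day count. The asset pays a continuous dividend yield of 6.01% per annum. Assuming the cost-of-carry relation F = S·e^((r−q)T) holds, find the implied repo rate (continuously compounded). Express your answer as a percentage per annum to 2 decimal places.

4.15%

From F = S·e^((r−q)T): (r − q) = ln(F/S)/T
ln(4560.8/4671.4) = ln(0.976324) = -0.023961
(r − q) = -0.023961 / (470/365) = -0.018608
r = ln(F/S)/T + q = -0.018608 + 0.0601 = 0.041492
r = 4.15%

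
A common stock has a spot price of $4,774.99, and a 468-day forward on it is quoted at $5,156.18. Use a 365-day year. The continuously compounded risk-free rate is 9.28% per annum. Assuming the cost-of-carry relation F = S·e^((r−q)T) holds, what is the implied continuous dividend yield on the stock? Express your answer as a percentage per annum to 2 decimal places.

3.29%

From F = S·e^((r−q)T): (r − q) = ln(F/S)/T
ln(5156.18/4774.99) = ln(1.079831) = 0.076805
(r − q) = 0.076805 / (468/365) = 0.059901
q = r − ln(F/S)/T = 0.0928 − 0.059901 = 0.032899
q = 3.29%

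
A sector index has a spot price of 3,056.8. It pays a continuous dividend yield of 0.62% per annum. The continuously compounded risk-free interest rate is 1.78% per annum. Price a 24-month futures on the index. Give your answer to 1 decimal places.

F = S·e^((r − q)T) = 3056.8 · e^((0.0178 − 0.0062) × 24/12)
= 3056.8 · e^0.023200 = 3056.8 × 1.023471
F = 3,128.5

3,128.5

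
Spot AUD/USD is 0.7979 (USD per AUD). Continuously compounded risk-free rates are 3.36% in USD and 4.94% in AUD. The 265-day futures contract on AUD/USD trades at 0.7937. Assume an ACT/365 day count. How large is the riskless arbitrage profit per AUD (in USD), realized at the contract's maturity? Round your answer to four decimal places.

0.0049 per AUD (in USD)

Fair futures: F* = S·e^(carry·T), with carry = (r_USD − r_AUD) = 0.0336 − 0.0494 = -0.0158
F* = 0.7979 · e^(-0.0158 × 265/365) = 0.7979 · e^-0.011471 = 0.7979 × 0.988595 = 0.7888
Market 0.7937 > fair 0.7888: forward overpriced → cash-and-carry (buy spot, short the forward).
At maturity, profit = |F_mkt − F*| = |0.7937 − 0.7888| = 0.0049 per AUD (in USD)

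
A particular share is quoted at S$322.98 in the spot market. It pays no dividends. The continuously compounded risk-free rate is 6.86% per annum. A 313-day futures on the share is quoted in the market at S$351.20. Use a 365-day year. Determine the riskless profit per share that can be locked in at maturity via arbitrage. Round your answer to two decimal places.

Fair futures: F* = S·e^(carry·T), with carry = r = 0.0686
F* = 322.98 · e^(0.0686 × 313/365) = 322.98 · e^0.058827 = 322.98 × 1.060592 = S$342.5500
Market S$351.20 > fair S$342.5500: forward overpriced → cash-and-carry (buy spot, short the forward).
At maturity, profit = |F_mkt − F*| = |351.20 − 342.5500| = S$8.65 per share

S$8.65 per share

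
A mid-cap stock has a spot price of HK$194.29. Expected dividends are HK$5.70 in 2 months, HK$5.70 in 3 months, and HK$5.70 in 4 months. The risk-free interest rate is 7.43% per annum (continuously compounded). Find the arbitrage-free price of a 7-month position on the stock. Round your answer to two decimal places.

PV(dividends) I = 5.70·e^(−0.0743·2/12) + 5.70·e^(−0.0743·3/12) + 5.70·e^(−0.0743·4/12)
I = 5.6299 + 5.5951 + 5.5606 = 16.7856
F = (S − I)·e^(rT) = (194.29 − 16.7856) · e^(0.0743·7/12)
= 177.5044 · e^0.043342 = 177.5044 × 1.044295 = HK$185.37

HK$185.37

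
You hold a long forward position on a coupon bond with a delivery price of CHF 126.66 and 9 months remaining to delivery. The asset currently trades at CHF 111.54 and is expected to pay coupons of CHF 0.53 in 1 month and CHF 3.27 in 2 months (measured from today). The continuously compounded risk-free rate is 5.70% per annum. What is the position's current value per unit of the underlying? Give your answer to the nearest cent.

-CHF 13.59

PV(remaining coupons) I = 0.53·e^(−0.0570·1/12) + 3.27·e^(−0.0570·2/12) = 3.7666
Current forward F = (S − I)·e^(rT) = (111.54 − 3.7666)·e^(0.0570·9/12) = 107.7734 × 1.043677 = 112.4806
Value (long) = (F − K)·e^(−rT) = (112.4806 − 126.66) × 0.958151 = -13.5860
Value = -CHF 13.59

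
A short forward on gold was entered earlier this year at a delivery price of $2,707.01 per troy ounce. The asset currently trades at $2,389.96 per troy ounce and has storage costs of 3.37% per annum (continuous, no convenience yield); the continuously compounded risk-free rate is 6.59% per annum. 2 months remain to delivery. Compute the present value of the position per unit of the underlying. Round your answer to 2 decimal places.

Current fair forward for the remaining 2 months: F = S·e^((r + u)·T), (r + u) = 0.0659 + 0.0337 = 0.0996
F = 2389.96 · e^(0.0996 × 2/12) = 2389.96 × 1.01673855 = 2429.9645
Value of long forward = (F − K)·e^(−rT) = (2429.9645 − 2707.01) · e^(−0.0659·2/12)
= -277.0455 × 0.98907676 = -274.02
Short position value = −(long value) = $274.02

$274.02 per troy ounce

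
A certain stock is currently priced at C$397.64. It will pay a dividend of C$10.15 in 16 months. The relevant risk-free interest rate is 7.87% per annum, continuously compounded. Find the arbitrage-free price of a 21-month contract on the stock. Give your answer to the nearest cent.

PV(dividends) I = 10.15·e^(−0.0787·16/12)
I = 9.1389
F = (S − I)·e^(rT) = (397.64 − 9.1389) · e^(0.0787·21/12)
= 388.5011 · e^0.137725 = 388.5011 × 1.147660 = C$445.87

C$445.87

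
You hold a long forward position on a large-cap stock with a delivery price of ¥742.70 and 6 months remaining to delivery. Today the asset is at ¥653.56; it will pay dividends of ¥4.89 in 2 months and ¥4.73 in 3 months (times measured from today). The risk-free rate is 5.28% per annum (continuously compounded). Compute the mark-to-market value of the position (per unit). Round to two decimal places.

PV(remaining dividends) I = 4.89·e^(−0.0528·2/12) + 4.73·e^(−0.0528·3/12) = 9.5151
Current forward F = (S − I)·e^(rT) = (653.56 − 9.5151)·e^(0.0528·6/12) = 644.0449 × 1.026752 = 661.2744
Value (long) = (F − K)·e^(−rT) = (661.2744 − 742.70) × 0.973945 = -79.3041
Value = -¥79.30

-¥79.30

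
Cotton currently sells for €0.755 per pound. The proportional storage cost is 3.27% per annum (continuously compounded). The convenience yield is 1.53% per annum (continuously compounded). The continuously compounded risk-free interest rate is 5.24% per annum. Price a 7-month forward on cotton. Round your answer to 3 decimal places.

Net carry = r + u − y = 0.0524 + 0.0327 − 0.0153 = 0.0698
F = S·e^((r+u−y)T) = 0.755 · e^(0.0698 × 7/12) = 0.755 · e^0.040717
= 0.755 × 1.041557 = €0.786 per pound

€0.786 per pound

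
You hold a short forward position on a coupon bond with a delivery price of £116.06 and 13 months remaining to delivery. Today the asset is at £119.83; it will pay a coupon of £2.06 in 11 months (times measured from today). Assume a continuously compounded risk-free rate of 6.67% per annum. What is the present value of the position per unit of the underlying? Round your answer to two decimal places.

-£9.92

PV(remaining coupons) I = 2.06·e^(−0.0667·11/12) = 1.9378
Current forward F = (S − I)·e^(rT) = (119.83 − 1.9378)·e^(0.0667·13/12) = 117.8922 × 1.074933 = 126.7262
Value (long) = (F − K)·e^(−rT) = (126.7262 − 116.06) × 0.930291 = 9.9227
Short position value = −(long value) = -£9.92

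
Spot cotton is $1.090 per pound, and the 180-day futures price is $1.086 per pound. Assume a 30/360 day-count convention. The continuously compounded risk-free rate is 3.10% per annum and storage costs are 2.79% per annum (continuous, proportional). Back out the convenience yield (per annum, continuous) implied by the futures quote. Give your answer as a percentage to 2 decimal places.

6.63%

F = S·e^((r+u−y)T) ⇒ (r+u−y) = ln(F/S)/T
ln(1.086/1.090) = -0.003676; /T ⇒ -0.007352
y = r + u − ln(F/S)/T = 0.0310 + 0.0279 + 0.007352 = 0.066252
y = 6.63%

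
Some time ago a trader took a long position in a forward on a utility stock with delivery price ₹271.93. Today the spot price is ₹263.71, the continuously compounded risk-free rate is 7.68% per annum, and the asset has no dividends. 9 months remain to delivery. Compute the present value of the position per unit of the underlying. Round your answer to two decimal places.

Current fair forward for the remaining 9 months: F = S·e^(r·T), r = 0.0768
F = 263.71 · e^(0.0768 × 9/12) = 263.71 × 1.059291 = 279.3456
Value of long forward = (F − K)·e^(−rT) = (279.3456 − 271.93) · e^(−0.0768·9/12)
= 7.4156 × 0.944027 = 7.00

₹7.00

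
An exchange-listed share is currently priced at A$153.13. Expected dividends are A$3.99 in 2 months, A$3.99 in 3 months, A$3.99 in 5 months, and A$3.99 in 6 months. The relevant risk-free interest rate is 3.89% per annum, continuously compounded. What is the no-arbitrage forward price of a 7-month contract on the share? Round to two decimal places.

PV(dividends) I = 3.99·e^(−0.0389·2/12) + 3.99·e^(−0.0389·3/12) + 3.99·e^(−0.0389·5/12) + 3.99·e^(−0.0389·6/12)
I = 3.9642 + 3.9514 + 3.9259 + 3.9131 = 15.7546
F = (S − I)·e^(rT) = (153.13 − 15.7546) · e^(0.0389·7/12)
= 137.3754 · e^0.022692 = 137.3754 × 1.022951 = A$140.53

A$140.53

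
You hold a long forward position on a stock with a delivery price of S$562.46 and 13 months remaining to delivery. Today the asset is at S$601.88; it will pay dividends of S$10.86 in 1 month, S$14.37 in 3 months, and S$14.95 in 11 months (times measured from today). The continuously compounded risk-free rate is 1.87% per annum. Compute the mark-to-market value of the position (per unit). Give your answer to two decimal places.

S$10.86

PV(remaining dividends) I = 10.86·e^(−0.0187·1/12) + 14.37·e^(−0.0187·3/12) + 14.95·e^(−0.0187·11/12) = 39.8420
Current forward F = (S − I)·e^(rT) = (601.88 − 39.8420)·e^(0.0187·13/12) = 562.0380 × 1.020465 = 573.5401
Value (long) = (F − K)·e^(−rT) = (573.5401 − 562.46) × 0.979945 = 10.8579
Value = S$10.86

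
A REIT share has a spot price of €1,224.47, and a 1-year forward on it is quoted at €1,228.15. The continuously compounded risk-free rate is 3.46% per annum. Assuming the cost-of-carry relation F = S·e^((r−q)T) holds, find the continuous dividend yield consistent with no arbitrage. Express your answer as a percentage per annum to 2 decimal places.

3.16%

From F = S·e^((r−q)T): (r − q) = ln(F/S)/T
ln(1228.15/1224.47) = ln(1.003005) = 0.003000
(r − q) = 0.003000 / (12/12) = 0.003000
q = r − ln(F/S)/T = 0.0346 − 0.003000 = 0.031600
q = 3.16%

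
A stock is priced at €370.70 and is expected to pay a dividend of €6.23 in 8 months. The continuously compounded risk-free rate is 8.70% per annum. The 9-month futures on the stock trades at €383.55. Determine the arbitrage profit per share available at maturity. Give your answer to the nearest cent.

PV(dividends) I = 6.23·e^(−0.0870·8/12) = 5.8789
Fair futures F* = (S − I)·e^(rT) = (370.70 − 5.8789)·e^0.065250 = 364.8211 × 1.067426 = 389.4195
Market €383.55 < fair 389.4195: forward underpriced → reverse cash-and-carry (short the stock, invest proceeds at r, pay the dividends, go long the forward).
Profit at T = |F_mkt − F*| = |383.55 − 389.4195| = €5.87 per share

€5.87 per share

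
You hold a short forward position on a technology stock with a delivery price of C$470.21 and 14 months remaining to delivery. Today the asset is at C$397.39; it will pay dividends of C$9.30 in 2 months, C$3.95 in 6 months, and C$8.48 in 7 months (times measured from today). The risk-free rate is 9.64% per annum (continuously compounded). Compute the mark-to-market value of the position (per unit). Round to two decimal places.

C$43.73

PV(remaining dividends) I = 9.30·e^(−0.0964·2/12) + 3.95·e^(−0.0964·6/12) + 8.48·e^(−0.0964·7/12) = 20.9322
Current forward F = (S − I)·e^(rT) = (397.39 − 20.9322)·e^(0.0964·14/12) = 376.4578 × 1.119035 = 421.2695
Value (long) = (F − K)·e^(−rT) = (421.2695 − 470.21) × 0.893627 = -43.7346
Short position value = −(long value) = C$43.73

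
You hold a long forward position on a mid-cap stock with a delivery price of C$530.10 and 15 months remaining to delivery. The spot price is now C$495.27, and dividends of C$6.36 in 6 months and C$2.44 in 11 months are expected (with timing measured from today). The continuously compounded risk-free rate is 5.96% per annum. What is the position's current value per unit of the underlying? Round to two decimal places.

-C$5.26

PV(remaining dividends) I = 6.36·e^(−0.0596·6/12) + 2.44·e^(−0.0596·11/12) = 8.4835
Current forward F = (S − I)·e^(rT) = (495.27 − 8.4835)·e^(0.0596·15/12) = 486.7865 × 1.077345 = 524.4370
Value (long) = (F − K)·e^(−rT) = (524.4370 − 530.10) × 0.928207 = -5.2564
Value = -C$5.26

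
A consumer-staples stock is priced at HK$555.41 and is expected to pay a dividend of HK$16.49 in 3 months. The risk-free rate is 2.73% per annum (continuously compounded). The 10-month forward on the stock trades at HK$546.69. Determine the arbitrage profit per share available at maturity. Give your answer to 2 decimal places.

PV(dividends) I = 16.49·e^(−0.0273·3/12) = 16.3778
Fair forward F* = (S − I)·e^(rT) = (555.41 − 16.3778)·e^0.022750 = 539.0322 × 1.023011 = 551.4359
Market HK$546.69 < fair 551.4359: forward underpriced → reverse cash-and-carry (short the stock, invest proceeds at r, pay the dividends, go long the forward).
Profit at T = |F_mkt − F*| = |546.69 − 551.4359| = HK$4.75 per share

HK$4.75 per share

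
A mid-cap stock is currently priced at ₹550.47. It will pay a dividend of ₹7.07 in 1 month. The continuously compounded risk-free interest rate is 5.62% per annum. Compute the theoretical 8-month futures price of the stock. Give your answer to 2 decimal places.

₹564.18

PV(dividends) I = 7.07·e^(−0.0562·1/12)
I = 7.0370
F = (S − I)·e^(rT) = (550.47 − 7.0370) · e^(0.0562·8/12)
= 543.4330 · e^0.037467 = 543.4330 × 1.038178 = ₹564.18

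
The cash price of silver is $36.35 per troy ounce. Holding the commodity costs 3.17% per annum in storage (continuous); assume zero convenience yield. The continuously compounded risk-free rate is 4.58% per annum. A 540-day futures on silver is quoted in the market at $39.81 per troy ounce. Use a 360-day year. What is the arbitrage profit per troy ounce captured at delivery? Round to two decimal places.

$1.02 per troy ounce

Fair futures: F* = S·e^(carry·T), with carry = (r + u) = 0.0458 + 0.0317 = 0.0775
F* = 36.35 · e^(0.0775 × 540/360) = 36.35 · e^0.116250 = 36.35 × 1.123277 = $40.8311
Market $39.81 < fair $40.8311: forward underpriced → reverse cash-and-carry (short spot, go long the forward).
At maturity, profit = |F_mkt − F*| = |39.81 − 40.8311| = $1.02 per troy ounce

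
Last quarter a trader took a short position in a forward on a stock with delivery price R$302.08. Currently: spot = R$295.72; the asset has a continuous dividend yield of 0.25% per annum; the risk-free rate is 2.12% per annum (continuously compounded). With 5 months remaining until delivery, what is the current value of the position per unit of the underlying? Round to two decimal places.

R$4.01

Current fair forward for the remaining 5 months: F = S·e^((r − q)·T), (r − q) = 0.0212 − 0.0025 = 0.0187
F = 295.72 · e^(0.0187 × 5/12) = 295.72 × 1.007822 = 298.0331
Value of long forward = (F − K)·e^(−rT) = (298.0331 − 302.08) · e^(−0.0212·5/12)
= -4.0469 × 0.991206 = -4.01
Short position value = −(long value) = R$4.01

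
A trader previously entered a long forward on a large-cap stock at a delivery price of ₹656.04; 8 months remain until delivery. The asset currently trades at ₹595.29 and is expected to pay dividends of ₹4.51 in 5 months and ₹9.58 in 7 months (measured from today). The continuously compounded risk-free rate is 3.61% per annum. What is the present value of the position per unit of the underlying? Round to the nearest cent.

-₹58.97

PV(remaining dividends) I = 4.51·e^(−0.0361·5/12) + 9.58·e^(−0.0361·7/12) = 13.8230
Current forward F = (S − I)·e^(rT) = (595.29 − 13.8230)·e^(0.0361·8/12) = 581.4670 × 1.024359 = 595.6310
Value (long) = (F − K)·e^(−rT) = (595.6310 − 656.04) × 0.976221 = -58.9725
Value = -₹58.97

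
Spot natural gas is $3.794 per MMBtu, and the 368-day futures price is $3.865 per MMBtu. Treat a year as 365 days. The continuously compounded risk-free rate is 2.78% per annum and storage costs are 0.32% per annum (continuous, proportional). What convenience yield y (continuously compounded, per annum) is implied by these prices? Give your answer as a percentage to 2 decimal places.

1.26%

F = S·e^((r+u−y)T) ⇒ (r+u−y) = ln(F/S)/T
ln(3.865/3.794) = 0.018541; /T ⇒ 0.018390
y = r + u − ln(F/S)/T = 0.0278 + 0.0032 − 0.018390 = 0.012610
y = 1.26%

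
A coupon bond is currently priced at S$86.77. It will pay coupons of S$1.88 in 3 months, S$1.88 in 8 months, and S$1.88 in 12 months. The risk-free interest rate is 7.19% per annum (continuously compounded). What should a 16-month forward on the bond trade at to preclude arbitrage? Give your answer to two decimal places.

S$89.57

PV(coupons) I = 1.88·e^(−0.0719·3/12) + 1.88·e^(−0.0719·8/12) + 1.88·e^(−0.0719·12/12)
I = 1.8465 + 1.7920 + 1.7496 = 5.3881
F = (S − I)·e^(rT) = (86.77 − 5.3881) · e^(0.0719·16/12)
= 81.3819 · e^0.095867 = 81.3819 × 1.100613 = S$89.57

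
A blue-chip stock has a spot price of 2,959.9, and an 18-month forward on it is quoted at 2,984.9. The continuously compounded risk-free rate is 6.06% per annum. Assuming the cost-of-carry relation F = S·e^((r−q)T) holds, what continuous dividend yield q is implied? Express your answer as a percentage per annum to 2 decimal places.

From F = S·e^((r−q)T): (r − q) = ln(F/S)/T
ln(2984.9/2959.9) = ln(1.008446) = 0.008411
(r − q) = 0.008411 / (18/12) = 0.005607
q = r − ln(F/S)/T = 0.0606 − 0.005607 = 0.054993
q = 5.50%

5.50%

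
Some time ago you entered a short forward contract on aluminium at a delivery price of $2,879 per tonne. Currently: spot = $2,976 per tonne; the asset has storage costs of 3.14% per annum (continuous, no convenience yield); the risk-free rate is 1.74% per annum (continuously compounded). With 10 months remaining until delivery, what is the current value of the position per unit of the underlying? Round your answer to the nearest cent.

-$217.34 per tonne

Current fair forward for the remaining 10 months: F = S·e^((r + u)·T), (r + u) = 0.0174 + 0.0314 = 0.0488
F = 2976 · e^(0.0488 × 10/12) = 2976 × 1.04150488 = 3099.5185
Value of long forward = (F − K)·e^(−rT) = (3099.5185 − 2879) · e^(−0.0174·10/12)
= 220.5185 × 0.98560462 = 217.34
Short position value = −(long value) = -$217.34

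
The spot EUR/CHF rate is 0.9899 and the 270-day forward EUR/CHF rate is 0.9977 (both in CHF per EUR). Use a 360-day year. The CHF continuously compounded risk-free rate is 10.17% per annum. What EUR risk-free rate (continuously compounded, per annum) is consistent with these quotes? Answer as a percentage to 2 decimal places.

F = S·e^((r_CHF − r_EUR)T) ⇒ r_EUR = r_CHF − ln(F/S)/T
ln(0.9977/0.9899) = 0.007849; /(270/360) = 0.010465
r_EUR = 0.1017 − 0.010465 = 0.091235
r_EUR = 9.12%

9.12%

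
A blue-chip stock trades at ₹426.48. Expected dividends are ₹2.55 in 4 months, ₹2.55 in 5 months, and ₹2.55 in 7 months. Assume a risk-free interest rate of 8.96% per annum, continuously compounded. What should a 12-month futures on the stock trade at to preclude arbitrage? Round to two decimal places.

₹458.42

PV(dividends) I = 2.55·e^(−0.0896·4/12) + 2.55·e^(−0.0896·5/12) + 2.55·e^(−0.0896·7/12)
I = 2.4750 + 2.4566 + 2.4201 = 7.3517
F = (S − I)·e^(rT) = (426.48 − 7.3517) · e^(0.0896·12/12)
= 419.1283 · e^0.089600 = 419.1283 × 1.093737 = ₹458.42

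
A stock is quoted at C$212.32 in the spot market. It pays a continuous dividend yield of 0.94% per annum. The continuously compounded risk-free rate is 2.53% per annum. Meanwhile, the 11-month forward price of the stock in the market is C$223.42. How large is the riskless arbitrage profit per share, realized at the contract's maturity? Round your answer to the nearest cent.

Fair forward: F* = S·e^(carry·T), with carry = (r − q) = 0.0253 − 0.0094 = 0.0159
F* = 212.32 · e^(0.0159 × 11/12) = 212.32 · e^0.014575 = 212.32 × 1.014682 = C$215.4373
Market C$223.42 > fair C$215.4373: forward overpriced → cash-and-carry (buy spot, short the forward).
At maturity, profit = |F_mkt − F*| = |223.42 − 215.4373| = C$7.98 per share

C$7.98 per share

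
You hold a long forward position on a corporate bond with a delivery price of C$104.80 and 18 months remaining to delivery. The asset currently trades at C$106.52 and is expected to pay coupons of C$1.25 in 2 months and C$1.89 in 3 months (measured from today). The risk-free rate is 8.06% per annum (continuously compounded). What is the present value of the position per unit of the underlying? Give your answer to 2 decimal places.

PV(remaining coupons) I = 1.25·e^(−0.0806·2/12) + 1.89·e^(−0.0806·3/12) = 3.0856
Current forward F = (S − I)·e^(rT) = (106.52 − 3.0856)·e^(0.0806·18/12) = 103.4344 × 1.128512 = 116.7270
Value (long) = (F − K)·e^(−rT) = (116.7270 − 104.80) × 0.886123 = 10.5688
Value = C$10.57

C$10.57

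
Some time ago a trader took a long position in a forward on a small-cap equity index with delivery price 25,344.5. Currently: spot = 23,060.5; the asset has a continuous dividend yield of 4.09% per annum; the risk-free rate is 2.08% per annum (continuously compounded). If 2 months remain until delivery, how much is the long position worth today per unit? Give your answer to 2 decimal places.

-2352.95

Current fair forward for the remaining 2 months: F = S·e^((r − q)·T), (r − q) = 0.0208 − 0.0409 = -0.0201
F = 23060.5 · e^(-0.0201 × 2/12) = 23060.5 × 0.99665560 = 22983.3765
Value of long forward = (F − K)·e^(−rT) = (22983.3765 − 25344.5) · e^(−0.0208·2/12)
= -2361.1235 × 0.99653934 = -2352.95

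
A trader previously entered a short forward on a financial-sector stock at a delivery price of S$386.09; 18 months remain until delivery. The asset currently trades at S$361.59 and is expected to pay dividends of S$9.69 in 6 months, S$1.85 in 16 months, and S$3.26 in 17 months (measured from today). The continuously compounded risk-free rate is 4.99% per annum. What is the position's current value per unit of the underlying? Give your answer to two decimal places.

S$10.88

PV(remaining dividends) I = 9.69·e^(−0.0499·6/12) + 1.85·e^(−0.0499·16/12) + 3.26·e^(−0.0499·17/12) = 14.2196
Current forward F = (S − I)·e^(rT) = (361.59 − 14.2196)·e^(0.0499·18/12) = 347.3704 × 1.077722 = 374.3687
Value (long) = (F − K)·e^(−rT) = (374.3687 − 386.09) × 0.927883 = -10.8760
Short position value = −(long value) = S$10.88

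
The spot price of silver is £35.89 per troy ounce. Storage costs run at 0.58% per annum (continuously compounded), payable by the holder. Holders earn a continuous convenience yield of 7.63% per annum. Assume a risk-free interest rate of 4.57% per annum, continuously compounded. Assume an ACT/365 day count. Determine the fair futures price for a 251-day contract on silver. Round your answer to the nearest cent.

Net carry = r + u − y = 0.0457 + 0.0058 − 0.0763 = -0.0248
F = S·e^((r+u−y)T) = 35.89 · e^(-0.0248 × 251/365) = 35.89 · e^-0.017054
= 35.89 × 0.983091 = £35.28 per troy ounce

£35.28 per troy ounce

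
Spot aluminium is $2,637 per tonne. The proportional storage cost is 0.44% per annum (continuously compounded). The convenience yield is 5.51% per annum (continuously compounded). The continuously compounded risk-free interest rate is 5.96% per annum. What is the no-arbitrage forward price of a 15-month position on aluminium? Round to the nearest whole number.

Net carry = r + u − y = 0.0596 + 0.0044 − 0.0551 = 0.0089
F = S·e^((r+u−y)T) = 2637 · e^(0.0089 × 15/12) = 2637 · e^0.011125
= 2637 × 1.011187 = $2,667 per tonne

$2,667 per tonne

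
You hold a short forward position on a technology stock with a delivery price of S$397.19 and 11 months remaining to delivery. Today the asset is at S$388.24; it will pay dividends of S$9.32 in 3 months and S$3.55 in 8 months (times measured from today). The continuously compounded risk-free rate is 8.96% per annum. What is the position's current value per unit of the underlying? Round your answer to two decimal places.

-S$9.91

PV(remaining dividends) I = 9.32·e^(−0.0896·3/12) + 3.55·e^(−0.0896·8/12) = 12.4577
Current forward F = (S − I)·e^(rT) = (388.24 − 12.4577)·e^(0.0896·11/12) = 375.7823 × 1.085601 = 407.9496
Value (long) = (F − K)·e^(−rT) = (407.9496 − 397.19) × 0.921149 = 9.9112
Short position value = −(long value) = -S$9.91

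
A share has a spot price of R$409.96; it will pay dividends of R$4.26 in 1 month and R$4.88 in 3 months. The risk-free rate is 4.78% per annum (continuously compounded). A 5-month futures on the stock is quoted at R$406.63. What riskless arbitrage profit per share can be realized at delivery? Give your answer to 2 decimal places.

PV(dividends) I = 4.26·e^(−0.0478·1/12) + 4.88·e^(−0.0478·3/12) = 9.0651
Fair futures F* = (S − I)·e^(rT) = (409.96 − 9.0651)·e^0.019917 = 400.8949 × 1.020117 = 408.9597
Market R$406.63 < fair 408.9597: forward underpriced → reverse cash-and-carry (short the stock, invest proceeds at r, pay the dividends, go long the forward).
Profit at T = |F_mkt − F*| = |406.63 − 408.9597| = R$2.33 per share

R$2.33 per share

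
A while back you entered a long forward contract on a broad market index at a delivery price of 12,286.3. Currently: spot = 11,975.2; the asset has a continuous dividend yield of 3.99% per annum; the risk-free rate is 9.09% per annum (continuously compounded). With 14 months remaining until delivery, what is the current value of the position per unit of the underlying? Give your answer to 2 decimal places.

Current fair forward for the remaining 14 months: F = S·e^((r − q)·T), (r − q) = 0.0909 − 0.0399 = 0.0510
F = 11975.2 · e^(0.0510 × 14/12) = 11975.2 × 1.06130576 = 12709.3487
Value of long forward = (F − K)·e^(−rT) = (12709.3487 − 12286.3) · e^(−0.0909·14/12)
= 423.0487 × 0.89937968 = 380.48

380.48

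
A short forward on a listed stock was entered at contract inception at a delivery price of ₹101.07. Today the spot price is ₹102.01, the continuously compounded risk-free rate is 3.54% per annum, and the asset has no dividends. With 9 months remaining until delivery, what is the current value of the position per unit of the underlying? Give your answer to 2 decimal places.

-₹3.59

Current fair forward for the remaining 9 months: F = S·e^(r·T), r = 0.0354
F = 102.01 · e^(0.0354 × 9/12) = 102.01 × 1.026906 = 104.7547
Value of long forward = (F − K)·e^(−rT) = (104.7547 − 101.07) · e^(−0.0354·9/12)
= 3.6847 × 0.973799 = 3.59
Short position value = −(long value) = -₹3.59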